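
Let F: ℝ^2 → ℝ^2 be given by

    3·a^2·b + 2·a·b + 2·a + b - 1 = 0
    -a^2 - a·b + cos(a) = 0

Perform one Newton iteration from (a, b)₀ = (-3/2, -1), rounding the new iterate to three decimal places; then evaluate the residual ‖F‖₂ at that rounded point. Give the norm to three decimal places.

3.130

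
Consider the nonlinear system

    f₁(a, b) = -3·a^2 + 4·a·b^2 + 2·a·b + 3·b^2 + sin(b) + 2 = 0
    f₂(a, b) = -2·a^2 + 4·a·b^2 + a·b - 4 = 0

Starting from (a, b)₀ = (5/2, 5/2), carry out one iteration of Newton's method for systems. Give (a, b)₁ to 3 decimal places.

(3.582, 1.144)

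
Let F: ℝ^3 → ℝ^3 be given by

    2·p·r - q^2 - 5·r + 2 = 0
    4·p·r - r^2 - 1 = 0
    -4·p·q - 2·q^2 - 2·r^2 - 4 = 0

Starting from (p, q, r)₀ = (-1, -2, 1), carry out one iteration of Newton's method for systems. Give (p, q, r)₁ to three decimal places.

(-0.100, -0.900, 0.600)

At (-1, -2, 1): F = (-9.000, -6.000, -22.000).
Jacobian J = [[2·r, -2·q, 2·p - 5], [4·r, 0, 4·p - 2·r], [-4·q, -4·p - 4·q, -4·r]].
At the point, J = [[2.000, 4.000, -7.000], [4.000, 0.000, -6.000], [8.000, 12.000, -4.000]] (det J = -320.000).
Solving J·Δ = −F gives Δ = (0.900, 1.100, -0.400).
Then the next iterate is (p, q, r)₁ = (-0.100, -0.900, 0.600).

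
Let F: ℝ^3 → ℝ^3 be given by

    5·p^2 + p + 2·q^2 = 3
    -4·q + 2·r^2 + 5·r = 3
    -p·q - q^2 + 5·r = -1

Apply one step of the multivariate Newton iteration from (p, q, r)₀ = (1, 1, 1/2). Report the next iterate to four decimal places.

(8.4706, -20.7941, -11.3824)

At (1, 1, 1/2): F = (5.0000, -4.0000, 1.5000).
Jacobian J = [[10·p + 1, 4·q, 0], [0, -4, 4·r + 5], [-q, -p - 2·q, 5]].
At the point, J = [[11.0000, 4.0000, 0.0000], [0.0000, -4.0000, 7.0000], [-1.0000, -3.0000, 5.0000]] (det J = -17.0000).
Solving J·Δ = −F gives Δ = (7.4706, -21.7941, -11.8824).
Then the next iterate is (p, q, r)₁ = (8.4706, -20.7941, -11.3824).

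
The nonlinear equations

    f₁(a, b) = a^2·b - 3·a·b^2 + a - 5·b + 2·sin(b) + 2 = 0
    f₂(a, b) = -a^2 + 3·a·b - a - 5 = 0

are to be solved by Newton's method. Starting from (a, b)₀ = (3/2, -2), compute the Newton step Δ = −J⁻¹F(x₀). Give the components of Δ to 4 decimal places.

(-3.0621, -2.8601)

At (3/2, -2): F = (-10.818595, -17.7500).
Jacobian J = [[2·a·b - 3·b^2 + 1, a^2 - 6·a·b + 2·cos(b) - 5], [-2·a + 3·b - 1, 3·a]].
At the point, J = [[-17.0000, 14.417706], [-10.0000, 4.5000]] (det J = 67.677063).
Solving J·Δ = −F gives Δ = (-3.0621, -2.8601).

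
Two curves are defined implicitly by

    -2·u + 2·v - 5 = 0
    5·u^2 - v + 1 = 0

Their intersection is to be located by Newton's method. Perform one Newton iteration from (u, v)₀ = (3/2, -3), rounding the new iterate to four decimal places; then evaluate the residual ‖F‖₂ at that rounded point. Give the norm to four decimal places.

At (3/2, -3): F = (-14.0000, 15.2500).
Jacobian J = [[-2, 2], [10·u, -1]].
At the point, J = [[-2.0000, 2.0000], [15.0000, -1.0000]] (det J = -28.0000).
Solving J·Δ = −F gives Δ = (-0.5893, 6.4107).
Then the next iterate is (u, v)₁ = (0.9107, 3.4107).
Re-evaluating at (0.9107, 3.4107): F = (0.0000, 1.736172), so ‖F‖₂ = 1.7362.

1.7362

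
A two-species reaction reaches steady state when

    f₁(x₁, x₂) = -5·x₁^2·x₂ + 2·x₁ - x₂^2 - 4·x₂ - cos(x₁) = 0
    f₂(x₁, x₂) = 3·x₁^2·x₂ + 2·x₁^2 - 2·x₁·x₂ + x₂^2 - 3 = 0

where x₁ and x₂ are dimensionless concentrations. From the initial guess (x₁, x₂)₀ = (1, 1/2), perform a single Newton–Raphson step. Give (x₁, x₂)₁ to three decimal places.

(1.163, 0.136)

At (1, 1/2): F = (-3.29030, -0.250).
Jacobian J = [[-10·x₁·x₂ + sin(x₁) + 2, -5·x₁^2 - 2·x₂ - 4], [6·x₁·x₂ + 4·x₁ - 2·x₂, 3·x₁^2 - 2·x₁ + 2·x₂]].
At the point, J = [[-2.15853, -10.000], [6.000, 2.000]] (det J = 55.68294).
Solving J·Δ = −F gives Δ = (0.163, -0.364).
Then the next iterate is (x₁, x₂)₁ = (1.163, 0.136).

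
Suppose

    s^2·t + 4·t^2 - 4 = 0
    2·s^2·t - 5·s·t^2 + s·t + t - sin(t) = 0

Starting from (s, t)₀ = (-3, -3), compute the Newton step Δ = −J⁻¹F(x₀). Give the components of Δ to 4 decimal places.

(0.6305, 1.0899)

At (-3, -3): F = (5.0000, 87.141120).
Jacobian J = [[2·s·t, s^2 + 8·t], [4·s·t - 5·t^2 + t, 2·s^2 - 10·s·t + s - cos(t) + 1]].
At the point, J = [[18.0000, -15.0000], [-12.0000, -73.010008]] (det J = -1494.180135).
Solving J·Δ = −F gives Δ = (0.6305, 1.0899).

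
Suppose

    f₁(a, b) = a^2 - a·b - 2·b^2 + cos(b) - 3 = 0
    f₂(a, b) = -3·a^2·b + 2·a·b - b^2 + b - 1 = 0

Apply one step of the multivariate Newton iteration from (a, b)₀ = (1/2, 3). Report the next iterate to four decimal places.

At (1/2, 3): F = (-23.239992, -6.2500).
Jacobian J = [[2·a - b, -a - 4·b - sin(b)], [-6·a·b + 2·b, -3·a^2 + 2·a - 2·b + 1]].
At the point, J = [[-2.0000, -12.641120], [-3.0000, -4.7500]] (det J = -28.423360).
Solving J·Δ = −F gives Δ = (1.1041, -2.0131).
Then the next iterate is (a, b)₁ = (1.6041, 0.9869).

(1.6041, 0.9869)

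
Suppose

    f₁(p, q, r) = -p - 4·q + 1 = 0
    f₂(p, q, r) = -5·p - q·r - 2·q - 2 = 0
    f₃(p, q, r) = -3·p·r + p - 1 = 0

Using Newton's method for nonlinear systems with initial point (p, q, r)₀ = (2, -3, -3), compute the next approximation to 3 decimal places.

At (2, -3, -3): F = (11.000, -15.000, 19.000).
Jacobian J = [[-1, -4, 0], [-5, -r - 2, -q], [-3·r + 1, 0, -3·p]].
At the point, J = [[-1.000, -4.000, 0.000], [-5.000, 1.000, 3.000], [10.000, 0.000, -6.000]] (det J = 6.000).
Solving J·Δ = −F gives Δ = (-11.000, 5.500, -15.167).
Then the next iterate is (p, q, r)₁ = (-9.000, 2.500, -18.167).

(-9.000, 2.500, -18.167)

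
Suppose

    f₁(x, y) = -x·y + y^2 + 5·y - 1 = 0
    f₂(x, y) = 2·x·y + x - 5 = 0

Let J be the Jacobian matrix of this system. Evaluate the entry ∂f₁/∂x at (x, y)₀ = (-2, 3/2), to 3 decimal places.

-1.500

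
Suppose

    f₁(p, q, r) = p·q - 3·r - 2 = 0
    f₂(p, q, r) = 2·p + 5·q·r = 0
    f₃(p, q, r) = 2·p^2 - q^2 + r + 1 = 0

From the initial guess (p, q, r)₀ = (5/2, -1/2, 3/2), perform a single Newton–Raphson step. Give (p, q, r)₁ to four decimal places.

(1.4398, -1.4501, -1.6984)

At (5/2, -1/2, 3/2): F = (-7.7500, 1.2500, 14.7500).
Jacobian J = [[q, p, -3], [2, 5·r, 5·q], [4·p, -2·q, 1]].
At the point, J = [[-0.5000, 2.5000, -3.0000], [2.0000, 7.5000, -2.5000], [10.0000, 1.0000, 1.0000]] (det J = 146.5000).
Solving J·Δ = −F gives Δ = (-1.0602, -0.9501, -3.1984).
Then the next iterate is (p, q, r)₁ = (1.4398, -1.4501, -1.6984).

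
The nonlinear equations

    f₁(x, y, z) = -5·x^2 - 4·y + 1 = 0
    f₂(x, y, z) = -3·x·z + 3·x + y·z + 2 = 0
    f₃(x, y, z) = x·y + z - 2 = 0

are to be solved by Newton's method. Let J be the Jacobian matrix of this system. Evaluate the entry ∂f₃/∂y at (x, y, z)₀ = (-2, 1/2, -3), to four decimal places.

∂f₃/∂y = x.
At (-2, 1/2, -3) this is -2.0000.

-2.0000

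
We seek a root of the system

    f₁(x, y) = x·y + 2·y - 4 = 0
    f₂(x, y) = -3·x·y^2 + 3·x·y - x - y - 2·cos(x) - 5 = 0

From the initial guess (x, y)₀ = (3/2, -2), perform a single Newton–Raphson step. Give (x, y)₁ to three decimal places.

At (3/2, -2): F = (-11.000, -31.64147).
Jacobian J = [[y, x + 2], [-3·y^2 + 3·y + 2·sin(x) - 1, -6·x·y + 3·x - 1]].
At the point, J = [[-2.000, 3.500], [-17.00501, 21.500]] (det J = 16.51754).
Solving J·Δ = −F gives Δ = (7.613, 7.493).
Then the next iterate is (x, y)₁ = (9.113, 5.493).

(9.113, 5.493)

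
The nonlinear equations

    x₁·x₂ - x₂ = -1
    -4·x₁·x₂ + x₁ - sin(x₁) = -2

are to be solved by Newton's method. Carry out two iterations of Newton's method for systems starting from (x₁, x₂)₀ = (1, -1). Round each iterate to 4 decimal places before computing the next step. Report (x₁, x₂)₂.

At (1, -1): F = (1.0000, 6.158529).
Jacobian J = [[x₂, x₁ - 1], [-4·x₂ - cos(x₁) + 1, -4·x₁]].
At the point, J = [[-1.0000, 0.0000], [4.459698, -4.0000]] (det J = 4.0000).
Solving J·Δ = −F gives Δ = (1.0000, 2.6546).
Then the next iterate is (x₁, x₂)₁ = (2.0000, 1.6546).
Round to (2.0000, 1.6546) and repeat: F = (2.6546, -10.146097), J = [[1.6546, 1.0000], [-5.202253, -8.0000]].
Δ = (-1.3804, -0.3706), so (x₁, x₂)₂ = (0.6196, 1.2840).

(0.6196, 1.2840)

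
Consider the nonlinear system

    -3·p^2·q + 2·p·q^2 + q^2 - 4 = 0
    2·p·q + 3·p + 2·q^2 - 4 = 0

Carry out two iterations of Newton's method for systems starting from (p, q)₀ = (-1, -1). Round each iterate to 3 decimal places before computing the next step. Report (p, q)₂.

(-1.303, -1.446)

At (-1, -1): F = (-2.000, -3.000).
Jacobian J = [[-6·p·q + 2·q^2, -3·p^2 + 4·p·q + 2·q], [2·q + 3, 2·p + 4·q]].
At the point, J = [[-4.000, -1.000], [1.000, -6.000]] (det J = 25.000).
Solving J·Δ = −F gives Δ = (-0.360, -0.560).
Then the next iterate is (p, q)₁ = (-1.360, -1.560).
Round to (-1.360, -1.560) and repeat: F = (0.47034, 1.03040), J = [[-7.86240, -0.18240], [-0.120, -8.960]].
Δ = (0.057, 0.114), so (p, q)₂ = (-1.303, -1.446).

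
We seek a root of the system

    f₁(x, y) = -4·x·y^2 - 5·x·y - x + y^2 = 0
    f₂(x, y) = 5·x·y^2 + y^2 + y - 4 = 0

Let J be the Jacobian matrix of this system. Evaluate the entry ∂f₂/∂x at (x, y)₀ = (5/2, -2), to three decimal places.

∂f₂/∂x = 5·y^2.
At (5/2, -2) this is 20.000.

20.000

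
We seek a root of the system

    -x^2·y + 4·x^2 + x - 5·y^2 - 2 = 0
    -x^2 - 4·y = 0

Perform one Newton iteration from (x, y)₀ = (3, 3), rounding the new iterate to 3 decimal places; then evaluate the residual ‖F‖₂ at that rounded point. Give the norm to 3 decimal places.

16.068

At (3, 3): F = (-35.000, -21.000).
Jacobian J = [[-2·x·y + 8·x + 1, -x^2 - 10·y], [-2·x, -4]].
At the point, J = [[7.000, -39.000], [-6.000, -4.000]] (det J = -262.000).
Solving J·Δ = −F gives Δ = (-2.592, -1.363).
Then the next iterate is (x, y)₁ = (0.408, 1.637).
Re-evaluating at (0.408, 1.637): F = (-14.59749, -6.71446), so ‖F‖₂ = 16.068.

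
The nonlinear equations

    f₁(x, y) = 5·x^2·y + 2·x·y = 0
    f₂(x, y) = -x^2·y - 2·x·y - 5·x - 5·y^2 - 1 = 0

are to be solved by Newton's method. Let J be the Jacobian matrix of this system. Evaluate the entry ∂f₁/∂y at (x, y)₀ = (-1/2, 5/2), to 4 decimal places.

0.2500

∂f₁/∂y = 5·x^2 + 2·x.
At (-1/2, 5/2) this is 0.2500.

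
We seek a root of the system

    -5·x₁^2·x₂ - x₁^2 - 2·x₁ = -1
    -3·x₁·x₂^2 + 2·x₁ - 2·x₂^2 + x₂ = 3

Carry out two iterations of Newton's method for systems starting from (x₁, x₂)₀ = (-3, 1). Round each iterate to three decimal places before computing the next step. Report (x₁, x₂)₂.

At (-3, 1): F = (-47.000, -1.000).
Jacobian J = [[-10·x₁·x₂ - 2·x₁ - 2, -5·x₁^2], [-3·x₂^2 + 2, -6·x₁·x₂ - 4·x₂ + 1]].
At the point, J = [[34.000, -45.000], [-1.000, 15.000]] (det J = 465.000).
Solving J·Δ = −F gives Δ = (1.613, 0.174).
Then the next iterate is (x₁, x₂)₁ = (-1.387, 1.174).
Round to (-1.387, 1.174) and repeat: F = (-9.44229, -1.62155), J = [[17.05738, -9.61885], [-2.13483, 6.07403]].
Δ = (0.878, 0.576), so (x₁, x₂)₂ = (-0.509, 1.750).

(-0.509, 1.750)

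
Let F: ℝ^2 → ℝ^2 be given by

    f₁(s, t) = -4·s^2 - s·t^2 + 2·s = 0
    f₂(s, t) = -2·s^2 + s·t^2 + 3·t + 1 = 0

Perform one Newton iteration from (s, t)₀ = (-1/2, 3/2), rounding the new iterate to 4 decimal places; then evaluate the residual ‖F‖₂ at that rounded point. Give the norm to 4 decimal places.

9234.7571

At (-1/2, 3/2): F = (-0.8750, 3.8750).
Jacobian J = [[-8·s - t^2 + 2, -2·s·t], [-4·s + t^2, 2·s·t + 3]].
At the point, J = [[3.7500, 1.5000], [4.2500, 1.5000]] (det J = -0.7500).
Solving J·Δ = −F gives Δ = (-9.5000, 24.3333).
Then the next iterate is (s, t)₁ = (-10.0000, 25.8333).
Re-evaluating at (-10.0000, 25.8333): F = (6253.593889, -6795.093989), so ‖F‖₂ = 9234.7571.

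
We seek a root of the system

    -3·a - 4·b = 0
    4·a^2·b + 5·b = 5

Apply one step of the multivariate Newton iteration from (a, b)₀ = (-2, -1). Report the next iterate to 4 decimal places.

At (-2, -1): F = (10.0000, -26.0000).
Jacobian J = [[-3, -4], [8·a·b, 4·a^2 + 5]].
At the point, J = [[-3.0000, -4.0000], [16.0000, 21.0000]] (det J = 1.0000).
Solving J·Δ = −F gives Δ = (-106.0000, 82.0000).
Then the next iterate is (a, b)₁ = (-108.0000, 81.0000).

(-108.0000, 81.0000)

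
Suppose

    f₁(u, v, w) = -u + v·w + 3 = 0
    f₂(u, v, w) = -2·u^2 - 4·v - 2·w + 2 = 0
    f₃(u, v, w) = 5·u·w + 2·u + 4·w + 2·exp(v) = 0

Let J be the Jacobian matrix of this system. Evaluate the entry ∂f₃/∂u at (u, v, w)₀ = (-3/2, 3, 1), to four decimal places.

∂f₃/∂u = 5·w + 2.
At (-3/2, 3, 1) this is 7.0000.

7.0000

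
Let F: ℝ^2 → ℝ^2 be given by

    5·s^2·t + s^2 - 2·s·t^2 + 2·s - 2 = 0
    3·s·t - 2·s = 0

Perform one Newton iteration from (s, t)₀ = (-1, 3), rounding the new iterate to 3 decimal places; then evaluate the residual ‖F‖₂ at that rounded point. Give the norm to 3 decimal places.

At (-1, 3): F = (30.000, -7.000).
Jacobian J = [[10·s·t + 2·s - 2·t^2 + 2, 5·s^2 - 4·s·t], [3·t - 2, 3·s]].
At the point, J = [[-48.000, 17.000], [7.000, -3.000]] (det J = 25.000).
Solving J·Δ = −F gives Δ = (-1.160, -5.040).
Then the next iterate is (s, t)₁ = (-2.160, -2.040).
Re-evaluating at (-2.160, -2.040): F = (-31.26541, 17.53920), so ‖F‖₂ = 35.849.

35.849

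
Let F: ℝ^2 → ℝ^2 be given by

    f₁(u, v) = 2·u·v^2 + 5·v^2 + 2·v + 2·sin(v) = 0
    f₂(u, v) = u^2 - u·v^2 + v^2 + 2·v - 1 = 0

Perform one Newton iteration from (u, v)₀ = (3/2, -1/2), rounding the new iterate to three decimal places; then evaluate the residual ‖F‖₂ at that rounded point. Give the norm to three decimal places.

At (3/2, -1/2): F = (0.04115, 0.125).
Jacobian J = [[2·v^2, 4·u·v + 10·v + 2·cos(v) + 2], [2·u - v^2, -2·u·v + 2·v + 2]].
At the point, J = [[0.500, -4.24483], [2.750, 2.500]] (det J = 12.92330).
Solving J·Δ = −F gives Δ = (-0.049, 0.004).
Then the next iterate is (u, v)₁ = (1.451, -0.496).
Re-evaluating at (1.451, -0.496): F = (0.00020, 0.00245), so ‖F‖₂ = 0.002.

0.002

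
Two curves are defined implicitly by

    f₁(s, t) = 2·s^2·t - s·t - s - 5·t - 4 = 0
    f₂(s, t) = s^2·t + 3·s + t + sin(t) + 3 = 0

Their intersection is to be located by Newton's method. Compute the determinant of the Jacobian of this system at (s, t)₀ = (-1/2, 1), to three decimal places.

0.839

J = [[4·s·t - t - 1, 2·s^2 - s - 5], [2·s·t + 3, s^2 + cos(t) + 1]].
At the point, J = [[-4.000, -4.000], [2.000, 1.79030]].
det J = 0.839.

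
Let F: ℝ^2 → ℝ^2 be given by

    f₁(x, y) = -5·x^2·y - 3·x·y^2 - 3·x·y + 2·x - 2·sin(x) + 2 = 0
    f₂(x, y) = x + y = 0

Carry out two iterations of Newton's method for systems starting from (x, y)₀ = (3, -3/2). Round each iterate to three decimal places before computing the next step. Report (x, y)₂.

(0.838, -0.838)

At (3, -3/2): F = (68.46776, 1.500).
Jacobian J = [[-10·x·y - 3·y^2 - 3·y - 2·cos(x) + 2, -5·x^2 - 6·x·y - 3·x], [1, 1]].
At the point, J = [[46.72998, -27.000], [1.000, 1.000]] (det J = 73.72998).
Solving J·Δ = −F gives Δ = (-1.478, -0.022).
Then the next iterate is (x, y)₁ = (1.522, -1.522).
Round to (1.522, -1.522) and repeat: F = (17.04721, 0.000), J = [[22.68383, -2.24952], [1.000, 1.000]].
Δ = (-0.684, 0.684), so (x, y)₂ = (0.838, -0.838).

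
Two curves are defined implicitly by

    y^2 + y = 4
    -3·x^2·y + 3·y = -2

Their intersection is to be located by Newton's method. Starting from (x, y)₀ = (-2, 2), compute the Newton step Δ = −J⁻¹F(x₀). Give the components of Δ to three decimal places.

(0.517, -0.400)

At (-2, 2): F = (2.000, -16.000).
Jacobian J = [[0, 2·y + 1], [-6·x·y, -3·x^2 + 3]].
At the point, J = [[0.000, 5.000], [24.000, -9.000]] (det J = -120.000).
Solving J·Δ = −F gives Δ = (0.517, -0.400).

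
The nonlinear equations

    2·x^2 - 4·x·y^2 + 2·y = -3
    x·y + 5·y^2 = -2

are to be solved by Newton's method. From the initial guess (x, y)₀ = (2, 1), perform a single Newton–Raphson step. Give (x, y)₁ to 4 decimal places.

(-1.0000, 0.5000)

At (2, 1): F = (5.0000, 9.0000).
Jacobian J = [[4·x - 4·y^2, -8·x·y + 2], [y, x + 10·y]].
At the point, J = [[4.0000, -14.0000], [1.0000, 12.0000]] (det J = 62.0000).
Solving J·Δ = −F gives Δ = (-3.0000, -0.5000).
Then the next iterate is (x, y)₁ = (-1.0000, 0.5000).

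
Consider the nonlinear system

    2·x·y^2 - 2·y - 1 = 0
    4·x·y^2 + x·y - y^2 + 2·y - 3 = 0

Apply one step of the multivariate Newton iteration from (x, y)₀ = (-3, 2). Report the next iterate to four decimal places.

(-4.2500, 0.5000)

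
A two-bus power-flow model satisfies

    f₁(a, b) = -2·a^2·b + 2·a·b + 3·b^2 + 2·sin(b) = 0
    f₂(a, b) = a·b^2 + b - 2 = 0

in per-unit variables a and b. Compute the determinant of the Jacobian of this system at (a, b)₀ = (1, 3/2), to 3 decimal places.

-32.568

J = [[-4·a·b + 2·b, -2·a^2 + 2·a + 6·b + 2·cos(b)], [b^2, 2·a·b + 1]].
At the point, J = [[-3.000, 9.14147], [2.250, 4.000]].
det J = -32.568.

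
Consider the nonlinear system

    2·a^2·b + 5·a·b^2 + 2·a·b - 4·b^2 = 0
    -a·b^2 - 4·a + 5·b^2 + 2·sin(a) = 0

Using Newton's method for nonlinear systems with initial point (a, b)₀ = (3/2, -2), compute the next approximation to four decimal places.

(2.2375, -1.7000)

At (3/2, -2): F = (-1.0000, 9.994990).
Jacobian J = [[4·a·b + 5·b^2 + 2·b, 2·a^2 + 10·a·b + 2·a - 8·b], [-b^2 + 2·cos(a) - 4, -2·a·b + 10·b]].
At the point, J = [[4.0000, -6.5000], [-7.858526, -14.0000]] (det J = -107.080416).
Solving J·Δ = −F gives Δ = (0.7375, 0.3000).
Then the next iterate is (a, b)₁ = (2.2375, -1.7000).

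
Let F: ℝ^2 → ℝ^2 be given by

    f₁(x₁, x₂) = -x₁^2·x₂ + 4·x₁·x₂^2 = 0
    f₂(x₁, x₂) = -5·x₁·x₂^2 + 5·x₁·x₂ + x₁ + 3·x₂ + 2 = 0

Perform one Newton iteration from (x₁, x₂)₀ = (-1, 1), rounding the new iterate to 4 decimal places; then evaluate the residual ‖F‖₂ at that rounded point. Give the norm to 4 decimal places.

At (-1, 1): F = (-5.0000, 4.0000).
Jacobian J = [[-2·x₁·x₂ + 4·x₂^2, -x₁^2 + 8·x₁·x₂], [-5·x₂^2 + 5·x₂ + 1, -10·x₁·x₂ + 5·x₁ + 3]].
At the point, J = [[6.0000, -9.0000], [1.0000, 8.0000]] (det J = 57.0000).
Solving J·Δ = −F gives Δ = (0.0702, -0.5088).
Then the next iterate is (x₁, x₂)₁ = (-0.9298, 0.4912).
Re-evaluating at (-0.9298, 0.4912): F = (-1.322015, 1.381910), so ‖F‖₂ = 1.9124.

1.9124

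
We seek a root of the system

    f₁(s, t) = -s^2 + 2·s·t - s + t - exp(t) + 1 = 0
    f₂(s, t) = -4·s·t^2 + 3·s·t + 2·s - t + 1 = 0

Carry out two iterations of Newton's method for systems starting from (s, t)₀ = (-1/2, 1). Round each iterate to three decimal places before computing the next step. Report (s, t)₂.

At (-1/2, 1): F = (-1.46828, -0.500).
Jacobian J = [[-2·s + 2·t - 1, 2·s - exp(t) + 1], [-4·t^2 + 3·t + 2, -8·s·t + 3·s - 1]].
At the point, J = [[2.000, -2.71828], [1.000, 1.500]] (det J = 5.71828).
Solving J·Δ = −F gives Δ = (0.623, -0.082).
Then the next iterate is (s, t)₁ = (0.123, 0.918).
Round to (0.123, 0.918) and repeat: F = (-0.49858, 0.25212), J = [[0.590, -1.25828], [1.38310, -1.53431]].
Δ = (-1.296, -1.004), so (s, t)₂ = (-1.173, -0.086).

(-1.173, -0.086)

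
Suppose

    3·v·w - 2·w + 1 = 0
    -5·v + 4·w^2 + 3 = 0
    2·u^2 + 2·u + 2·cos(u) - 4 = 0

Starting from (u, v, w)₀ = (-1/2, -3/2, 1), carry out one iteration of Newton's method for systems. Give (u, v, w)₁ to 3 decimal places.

(2.363, 4.412, 2.882)

At (-1/2, -3/2, 1): F = (-5.500, 14.500, -2.74483).
Jacobian J = [[0, 3·w, 3·v - 2], [0, -5, 8·w], [4·u - 2·sin(u) + 2, 0, 0]].
At the point, J = [[0.000, 3.000, -6.500], [0.000, -5.000, 8.000], [0.95885, 0.000, 0.000]] (det J = -8.15023).
Solving J·Δ = −F gives Δ = (2.863, 5.912, 1.882).
Then the next iterate is (u, v, w)₁ = (2.363, 4.412, 2.882).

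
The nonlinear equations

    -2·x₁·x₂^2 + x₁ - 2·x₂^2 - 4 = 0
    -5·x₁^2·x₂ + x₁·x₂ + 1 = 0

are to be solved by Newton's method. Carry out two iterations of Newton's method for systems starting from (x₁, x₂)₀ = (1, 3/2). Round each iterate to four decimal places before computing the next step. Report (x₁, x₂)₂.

(1.4914, -0.4405)

At (1, 3/2): F = (-12.0000, -5.0000).
Jacobian J = [[-2·x₂^2 + 1, -4·x₁·x₂ - 4·x₂], [-10·x₁·x₂ + x₂, -5·x₁^2 + x₁]].
At the point, J = [[-3.5000, -12.0000], [-13.5000, -4.0000]] (det J = -148.0000).
Solving J·Δ = −F gives Δ = (-0.0811, -0.9764).
Then the next iterate is (x₁, x₂)₁ = (0.9189, 0.5236).
Round to (0.9189, 0.5236) and repeat: F = (-4.133260, -0.729443), J = [[0.451686, -4.018944], [-4.287760, -3.302986]].
Δ = (0.5725, -0.9641), so (x₁, x₂)₂ = (1.4914, -0.4405).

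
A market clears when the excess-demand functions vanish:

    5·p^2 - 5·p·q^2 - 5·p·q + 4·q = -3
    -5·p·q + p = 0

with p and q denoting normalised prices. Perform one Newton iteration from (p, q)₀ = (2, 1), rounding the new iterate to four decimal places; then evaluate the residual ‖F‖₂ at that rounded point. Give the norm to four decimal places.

4.2399

At (2, 1): F = (7.0000, -8.0000).
Jacobian J = [[10·p - 5·q^2 - 5·q, -10·p·q - 5·p + 4], [-5·q + 1, -5·p]].
At the point, J = [[10.0000, -26.0000], [-4.0000, -10.0000]] (det J = -204.0000).
Solving J·Δ = −F gives Δ = (-1.3627, -0.2549).
Then the next iterate is (p, q)₁ = (0.6373, 0.7451).
Re-evaluating at (0.6373, 0.7451): F = (3.867833, -1.736961), so ‖F‖₂ = 4.2399.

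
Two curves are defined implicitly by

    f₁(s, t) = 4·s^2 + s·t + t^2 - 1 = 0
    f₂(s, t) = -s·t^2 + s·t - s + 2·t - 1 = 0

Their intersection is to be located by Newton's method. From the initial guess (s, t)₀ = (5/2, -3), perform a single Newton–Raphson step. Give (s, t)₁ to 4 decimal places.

(1.2448, -1.8112)

At (5/2, -3): F = (25.5000, -39.5000).
Jacobian J = [[8·s + t, s + 2·t], [-t^2 + t - 1, -2·s·t + s + 2]].
At the point, J = [[17.0000, -3.5000], [-13.0000, 19.5000]] (det J = 286.0000).
Solving J·Δ = −F gives Δ = (-1.2552, 1.1888).
Then the next iterate is (s, t)₁ = (1.2448, -1.8112).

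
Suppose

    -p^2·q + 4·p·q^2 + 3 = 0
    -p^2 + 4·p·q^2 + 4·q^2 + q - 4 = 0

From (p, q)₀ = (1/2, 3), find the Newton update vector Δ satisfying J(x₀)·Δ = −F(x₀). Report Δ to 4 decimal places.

(-0.1598, -1.2745)

At (1/2, 3): F = (20.2500, 52.7500).
Jacobian J = [[-2·p·q + 4·q^2, -p^2 + 8·p·q], [-2·p + 4·q^2, 8·p·q + 8·q + 1]].
At the point, J = [[33.0000, 11.7500], [35.0000, 37.0000]] (det J = 809.7500).
Solving J·Δ = −F gives Δ = (-0.1598, -1.2745).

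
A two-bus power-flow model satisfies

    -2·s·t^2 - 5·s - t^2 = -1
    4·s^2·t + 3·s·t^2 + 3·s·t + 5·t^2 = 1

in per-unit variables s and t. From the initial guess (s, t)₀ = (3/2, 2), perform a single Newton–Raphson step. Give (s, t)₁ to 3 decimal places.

At (3/2, 2): F = (-22.500, 64.000).
Jacobian J = [[-2·t^2 - 5, -4·s·t - 2·t], [8·s·t + 3·t^2 + 3·t, 4·s^2 + 6·s·t + 3·s + 10·t]].
At the point, J = [[-13.000, -16.000], [42.000, 51.500]] (det J = 2.500).
Solving J·Δ = −F gives Δ = (53.900, -45.200).
Then the next iterate is (s, t)₁ = (55.400, -43.200).

(55.400, -43.200)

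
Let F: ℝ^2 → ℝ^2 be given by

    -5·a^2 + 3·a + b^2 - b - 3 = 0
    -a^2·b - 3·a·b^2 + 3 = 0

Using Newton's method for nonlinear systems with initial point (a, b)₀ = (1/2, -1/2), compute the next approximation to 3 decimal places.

(1.500, -2.500)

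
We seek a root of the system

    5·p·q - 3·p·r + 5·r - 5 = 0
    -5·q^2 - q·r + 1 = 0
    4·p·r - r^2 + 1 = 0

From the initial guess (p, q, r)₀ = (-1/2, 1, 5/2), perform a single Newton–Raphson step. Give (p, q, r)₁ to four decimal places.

(-0.5338, 0.6010, 0.9874)

At (-1/2, 1, 5/2): F = (8.7500, -6.5000, -10.2500).
Jacobian J = [[5·q - 3·r, 5·p, -3·p + 5], [0, -10·q - r, -q], [4·r, 0, 4·p - 2·r]].
At the point, J = [[-2.5000, -2.5000, 6.5000], [0.0000, -12.5000, -1.0000], [10.0000, 0.0000, -7.0000]] (det J = 618.7500).
Solving J·Δ = −F gives Δ = (-0.0338, -0.3990, -1.5126).
Then the next iterate is (p, q, r)₁ = (-0.5338, 0.6010, 0.9874).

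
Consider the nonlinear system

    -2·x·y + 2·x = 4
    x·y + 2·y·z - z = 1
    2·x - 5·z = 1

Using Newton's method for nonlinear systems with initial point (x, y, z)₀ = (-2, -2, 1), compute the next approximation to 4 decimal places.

At (-2, -2, 1): F = (-16.0000, -2.0000, -10.0000).
Jacobian J = [[-2·y + 2, -2·x, 0], [y, x + 2·z, 2·y - 1], [2, 0, -5]].
At the point, J = [[6.0000, 4.0000, 0.0000], [-2.0000, 0.0000, -5.0000], [2.0000, 0.0000, -5.0000]] (det J = -80.0000).
Solving J·Δ = −F gives Δ = (2.0000, 1.0000, -1.2000).
Then the next iterate is (x, y, z)₁ = (0.0000, -1.0000, -0.2000).

(0.0000, -1.0000, -0.2000)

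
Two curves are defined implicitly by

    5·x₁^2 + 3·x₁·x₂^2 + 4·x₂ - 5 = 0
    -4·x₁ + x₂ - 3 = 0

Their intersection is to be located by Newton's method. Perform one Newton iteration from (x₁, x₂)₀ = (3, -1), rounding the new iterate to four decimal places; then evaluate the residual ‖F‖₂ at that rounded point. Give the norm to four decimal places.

At (3, -1): F = (45.0000, -16.0000).
Jacobian J = [[10·x₁ + 3·x₂^2, 6·x₁·x₂ + 4], [-4, 1]].
At the point, J = [[33.0000, -14.0000], [-4.0000, 1.0000]] (det J = -23.0000).
Solving J·Δ = −F gives Δ = (-7.7826, -15.1304).
Then the next iterate is (x₁, x₂)₁ = (-4.7826, -16.1304).
Re-evaluating at (-4.7826, -16.1304): F = (-3688.306558, 0.0000), so ‖F‖₂ = 3688.3066.

3688.3066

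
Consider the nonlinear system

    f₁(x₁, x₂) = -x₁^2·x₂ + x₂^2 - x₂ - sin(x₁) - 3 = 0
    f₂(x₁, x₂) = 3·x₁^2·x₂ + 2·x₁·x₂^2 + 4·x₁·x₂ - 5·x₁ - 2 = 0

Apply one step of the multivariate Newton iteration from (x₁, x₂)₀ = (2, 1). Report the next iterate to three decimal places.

At (2, 1): F = (-7.90930, 12.000).
Jacobian J = [[-2·x₁·x₂ - cos(x₁), -x₁^2 + 2·x₂ - 1], [6·x₁·x₂ + 2·x₂^2 + 4·x₂ - 5, 3·x₁^2 + 4·x₁·x₂ + 4·x₁]].
At the point, J = [[-3.58385, -3.000], [13.000, 28.000]] (det J = -61.34789).
Solving J·Δ = −F gives Δ = (-3.023, 0.975).
Then the next iterate is (x₁, x₂)₁ = (-1.023, 1.975).

(-1.023, 1.975)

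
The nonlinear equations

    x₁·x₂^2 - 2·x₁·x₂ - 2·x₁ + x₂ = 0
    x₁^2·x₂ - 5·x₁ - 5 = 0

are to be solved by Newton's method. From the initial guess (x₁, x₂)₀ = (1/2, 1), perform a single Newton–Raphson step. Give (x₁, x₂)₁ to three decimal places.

(-1.692, -5.077)

At (1/2, 1): F = (-0.500, -7.250).
Jacobian J = [[x₂^2 - 2·x₂ - 2, 2·x₁·x₂ - 2·x₁ + 1], [2·x₁·x₂ - 5, x₁^2]].
At the point, J = [[-3.000, 1.000], [-4.000, 0.250]] (det J = 3.250).
Solving J·Δ = −F gives Δ = (-2.192, -6.077).
Then the next iterate is (x₁, x₂)₁ = (-1.692, -5.077).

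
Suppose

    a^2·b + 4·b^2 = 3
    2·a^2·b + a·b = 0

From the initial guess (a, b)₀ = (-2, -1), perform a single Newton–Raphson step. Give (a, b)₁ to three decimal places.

(-1.192, -0.942)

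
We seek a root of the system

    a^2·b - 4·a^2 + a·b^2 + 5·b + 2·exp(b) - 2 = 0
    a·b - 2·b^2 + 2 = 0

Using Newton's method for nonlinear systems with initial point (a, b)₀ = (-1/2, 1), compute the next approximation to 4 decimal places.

(-1.4931, 0.6682)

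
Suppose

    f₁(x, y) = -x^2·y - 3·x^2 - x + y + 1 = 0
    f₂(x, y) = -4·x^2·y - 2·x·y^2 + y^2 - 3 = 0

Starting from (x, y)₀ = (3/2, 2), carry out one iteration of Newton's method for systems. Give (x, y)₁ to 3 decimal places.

(0.942, 1.345)

At (3/2, 2): F = (-9.750, -29.000).
Jacobian J = [[-2·x·y - 6·x - 1, -x^2 + 1], [-8·x·y - 2·y^2, -4·x^2 - 4·x·y + 2·y]].
At the point, J = [[-16.000, -1.250], [-32.000, -17.000]] (det J = 232.000).
Solving J·Δ = −F gives Δ = (-0.558, -0.655).
Then the next iterate is (x, y)₁ = (0.942, 1.345).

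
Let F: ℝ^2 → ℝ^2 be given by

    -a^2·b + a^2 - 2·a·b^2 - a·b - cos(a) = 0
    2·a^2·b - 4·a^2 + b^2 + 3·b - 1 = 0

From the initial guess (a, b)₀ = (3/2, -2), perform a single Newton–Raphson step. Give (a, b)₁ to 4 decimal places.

(0.7211, -1.3413)

At (3/2, -2): F = (-2.320737, -21.0000).
Jacobian J = [[-2·a·b + 2·a - 2·b^2 - b + sin(a), -a^2 - 4·a·b - a], [4·a·b - 8·a, 2·a^2 + 2·b + 3]].
At the point, J = [[3.997495, 8.2500], [-24.0000, 3.5000]] (det J = 211.991232).
Solving J·Δ = −F gives Δ = (-0.7789, 0.6587).
Then the next iterate is (a, b)₁ = (0.7211, -1.3413).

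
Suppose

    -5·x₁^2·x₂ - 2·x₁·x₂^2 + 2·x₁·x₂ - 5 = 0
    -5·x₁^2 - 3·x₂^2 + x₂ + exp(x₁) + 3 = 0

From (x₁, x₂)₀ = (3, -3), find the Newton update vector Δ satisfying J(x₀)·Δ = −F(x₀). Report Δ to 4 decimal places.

(-0.7729, 2.3290)

At (3, -3): F = (58.0000, -51.914463).
Jacobian J = [[-10·x₁·x₂ - 2·x₂^2 + 2·x₂, -5·x₁^2 - 4·x₁·x₂ + 2·x₁], [-10·x₁ + exp(x₁), -6·x₂ + 1]].
At the point, J = [[66.0000, -3.0000], [-9.914463, 19.0000]] (det J = 1224.256611).
Solving J·Δ = −F gives Δ = (-0.7729, 2.3290).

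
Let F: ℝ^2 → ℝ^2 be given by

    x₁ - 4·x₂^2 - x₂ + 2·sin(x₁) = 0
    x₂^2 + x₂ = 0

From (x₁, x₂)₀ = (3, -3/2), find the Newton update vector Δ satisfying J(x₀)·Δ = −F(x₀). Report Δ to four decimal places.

(-0.0947, 0.3750)

At (3, -3/2): F = (-4.217760, 0.7500).
Jacobian J = [[2·cos(x₁) + 1, -8·x₂ - 1], [0, 2·x₂ + 1]].
At the point, J = [[-0.979985, 11.0000], [0.0000, -2.0000]] (det J = 1.959970).
Solving J·Δ = −F gives Δ = (-0.0947, 0.3750).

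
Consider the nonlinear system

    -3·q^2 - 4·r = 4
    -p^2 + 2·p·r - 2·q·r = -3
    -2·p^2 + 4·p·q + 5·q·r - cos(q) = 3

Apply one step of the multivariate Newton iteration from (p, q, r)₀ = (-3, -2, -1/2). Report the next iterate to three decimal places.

At (-3, -2, -1/2): F = (-14.000, -5.000, 8.41615).
Jacobian J = [[0, -6·q, -4], [-2·p + 2·r, -2·r, 2·p - 2·q], [-4·p + 4·q, 4·p + 5·r + sin(q), 5·q]].
At the point, J = [[0.000, 12.000, -4.000], [5.000, 1.000, -2.000], [4.000, -15.40930, -10.000]] (det J = 828.18595).
Solving J·Δ = −F gives Δ = (0.610, 1.010, -0.471).
Then the next iterate is (p, q, r)₁ = (-2.390, -0.990, -0.971).

(-2.390, -0.990, -0.971)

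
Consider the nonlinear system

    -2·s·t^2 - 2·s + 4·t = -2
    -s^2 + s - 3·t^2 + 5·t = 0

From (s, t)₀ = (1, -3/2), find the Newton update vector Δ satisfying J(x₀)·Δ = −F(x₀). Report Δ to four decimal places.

At (1, -3/2): F = (-10.5000, -14.2500).
Jacobian J = [[-2·t^2 - 2, -4·s·t + 4], [-2·s + 1, -6·t + 5]].
At the point, J = [[-6.5000, 10.0000], [-1.0000, 14.0000]] (det J = -81.0000).
Solving J·Δ = −F gives Δ = (-0.0556, 1.0139).

(-0.0556, 1.0139)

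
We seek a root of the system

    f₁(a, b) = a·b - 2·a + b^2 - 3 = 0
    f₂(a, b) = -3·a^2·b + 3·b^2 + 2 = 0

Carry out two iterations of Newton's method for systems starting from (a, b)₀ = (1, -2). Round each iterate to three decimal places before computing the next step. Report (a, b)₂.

(-1.152, -0.454)

At (1, -2): F = (-3.000, 20.000).
Jacobian J = [[b - 2, a + 2·b], [-6·a·b, -3·a^2 + 6·b]].
At the point, J = [[-4.000, -3.000], [12.000, -15.000]] (det J = 96.000).
Solving J·Δ = −F gives Δ = (-1.094, 0.458).
Then the next iterate is (a, b)₁ = (-0.094, -1.542).
Round to (-0.094, -1.542) and repeat: F = (-0.28929, 9.17417), J = [[-3.542, -3.178], [-0.86969, -9.27851]].
Δ = (-1.058, 1.088), so (a, b)₂ = (-1.152, -0.454).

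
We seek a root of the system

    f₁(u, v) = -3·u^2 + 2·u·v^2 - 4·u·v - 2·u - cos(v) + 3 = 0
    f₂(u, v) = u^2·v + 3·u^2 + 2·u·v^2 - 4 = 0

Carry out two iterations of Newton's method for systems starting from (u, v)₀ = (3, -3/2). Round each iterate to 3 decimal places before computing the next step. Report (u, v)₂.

At (3, -3/2): F = (1.42926, 23.000).
Jacobian J = [[-6·u + 2·v^2 - 4·v - 2, 4·u·v - 4·u + sin(v)], [2·u·v + 6·u + 2·v^2, u^2 + 4·u·v]].
At the point, J = [[-9.500, -30.99749], [13.500, -9.000]] (det J = 503.96618).
Solving J·Δ = −F gives Δ = (-1.389, 0.472).
Then the next iterate is (u, v)₁ = (1.611, -1.028).
Round to (1.611, -1.028) and repeat: F = (1.50489, 4.52293), J = [[-5.44043, -13.92470], [8.46735, -4.02911]].
Δ = (-0.407, 0.267), so (u, v)₂ = (1.204, -0.761).

(1.204, -0.761)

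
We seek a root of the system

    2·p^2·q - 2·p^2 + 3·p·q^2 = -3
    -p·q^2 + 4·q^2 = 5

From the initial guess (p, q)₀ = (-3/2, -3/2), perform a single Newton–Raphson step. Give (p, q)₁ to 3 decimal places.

(-0.965, -1.126)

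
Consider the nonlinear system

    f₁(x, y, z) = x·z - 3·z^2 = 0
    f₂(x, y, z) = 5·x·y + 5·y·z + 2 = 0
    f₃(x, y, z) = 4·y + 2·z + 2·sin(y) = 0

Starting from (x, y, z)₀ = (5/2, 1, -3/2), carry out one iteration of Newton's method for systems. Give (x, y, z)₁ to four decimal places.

At (5/2, 1, -3/2): F = (-10.5000, 7.0000, 2.682942).
Jacobian J = [[z, 0, x - 6·z], [5·y, 5·x + 5·z, 5·y], [0, 2·cos(y) + 4, 2]].
At the point, J = [[-1.5000, 0.0000, 11.5000], [5.0000, 5.0000, 5.0000], [0.0000, 5.080605, 2.0000]] (det J = 315.239300).
Solving J·Δ = −F gives Δ = (-1.3211, -0.8197, 0.7407).
Then the next iterate is (x, y, z)₁ = (1.1789, 0.1803, -0.7593).

(1.1789, 0.1803, -0.7593)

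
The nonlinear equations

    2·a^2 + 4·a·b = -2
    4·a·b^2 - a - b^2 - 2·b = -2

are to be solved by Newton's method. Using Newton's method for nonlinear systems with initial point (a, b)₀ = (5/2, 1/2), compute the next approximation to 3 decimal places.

(0.964, 0.393)

At (5/2, 1/2): F = (19.500, 0.750).
Jacobian J = [[4·a + 4·b, 4·a], [4·b^2 - 1, 8·a·b - 2·b - 2]].
At the point, J = [[12.000, 10.000], [0.000, 7.000]] (det J = 84.000).
Solving J·Δ = −F gives Δ = (-1.536, -0.107).
Then the next iterate is (a, b)₁ = (0.964, 0.393).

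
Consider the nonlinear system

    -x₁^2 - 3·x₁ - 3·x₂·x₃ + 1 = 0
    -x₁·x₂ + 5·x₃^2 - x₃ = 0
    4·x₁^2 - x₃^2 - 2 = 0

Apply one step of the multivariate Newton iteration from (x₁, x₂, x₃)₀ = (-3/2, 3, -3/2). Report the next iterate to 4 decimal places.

At (-3/2, 3, -3/2): F = (16.7500, 17.2500, 4.7500).
Jacobian J = [[-2·x₁ - 3, -3·x₃, -3·x₂], [-x₂, -x₁, 10·x₃ - 1], [8·x₁, 0, -2·x₃]].
At the point, J = [[0.0000, 4.5000, -9.0000], [-3.0000, 1.5000, -16.0000], [-12.0000, 0.0000, 3.0000]] (det J = 742.5000).
Solving J·Δ = −F gives Δ = (0.5864, -2.1980, 0.7621).
Then the next iterate is (x₁, x₂, x₃)₁ = (-0.9136, 0.8020, -0.7379).

(-0.9136, 0.8020, -0.7379)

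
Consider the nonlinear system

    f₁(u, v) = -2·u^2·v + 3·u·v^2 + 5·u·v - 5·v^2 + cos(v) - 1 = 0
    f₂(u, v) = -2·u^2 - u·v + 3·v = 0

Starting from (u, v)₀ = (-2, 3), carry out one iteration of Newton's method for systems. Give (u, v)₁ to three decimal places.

At (-2, 3): F = (-154.98999, 7.000).
Jacobian J = [[-4·u·v + 3·v^2 + 5·v, -2·u^2 + 6·u·v + 5·u - 10·v - sin(v)], [-4·u - v, -u + 3]].
At the point, J = [[66.000, -84.14112], [5.000, 5.000]] (det J = 750.70560).
Solving J·Δ = −F gives Δ = (0.248, -1.648).
Then the next iterate is (u, v)₁ = (-1.752, 1.352).

(-1.752, 1.352)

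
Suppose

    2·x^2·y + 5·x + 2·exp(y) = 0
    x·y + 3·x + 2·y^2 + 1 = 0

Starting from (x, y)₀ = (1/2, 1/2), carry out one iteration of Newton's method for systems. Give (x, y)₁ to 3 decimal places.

(-1.125, 1.475)

At (1/2, 1/2): F = (6.04744, 3.250).
Jacobian J = [[4·x·y + 5, 2·x^2 + 2·exp(y)], [y + 3, x + 4·y]].
At the point, J = [[6.000, 3.79744], [3.500, 2.500]] (det J = 1.70895).
Solving J·Δ = −F gives Δ = (-1.625, 0.975).
Then the next iterate is (x, y)₁ = (-1.125, 1.475).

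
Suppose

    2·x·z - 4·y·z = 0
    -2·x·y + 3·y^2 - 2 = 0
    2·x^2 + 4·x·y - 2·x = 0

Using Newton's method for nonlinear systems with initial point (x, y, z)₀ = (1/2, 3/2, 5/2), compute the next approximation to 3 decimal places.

At (1/2, 3/2, 5/2): F = (-12.500, 3.250, 2.500).
Jacobian J = [[2·z, -4·z, 2·x - 4·y], [-2·y, -2·x + 6·y, 0], [4·x + 4·y - 2, 4·x, 0]].
At the point, J = [[5.000, -10.000, -5.000], [-3.000, 8.000, 0.000], [6.000, 2.000, 0.000]] (det J = 270.000).
Solving J·Δ = −F gives Δ = (-0.250, -0.500, -1.750).
Then the next iterate is (x, y, z)₁ = (0.250, 1.000, 0.750).

(0.250, 1.000, 0.750)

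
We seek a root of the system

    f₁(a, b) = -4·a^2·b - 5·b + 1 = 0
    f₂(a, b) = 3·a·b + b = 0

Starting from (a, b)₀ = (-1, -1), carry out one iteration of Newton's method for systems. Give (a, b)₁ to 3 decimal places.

(-1.182, 0.273)

At (-1, -1): F = (10.000, 2.000).
Jacobian J = [[-8·a·b, -4·a^2 - 5], [3·b, 3·a + 1]].
At the point, J = [[-8.000, -9.000], [-3.000, -2.000]] (det J = -11.000).
Solving J·Δ = −F gives Δ = (-0.182, 1.273).
Then the next iterate is (a, b)₁ = (-1.182, 0.273).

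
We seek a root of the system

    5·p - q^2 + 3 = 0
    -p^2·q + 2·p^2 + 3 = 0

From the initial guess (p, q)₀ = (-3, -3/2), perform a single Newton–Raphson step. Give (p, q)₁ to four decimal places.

(-4.3750, 5.5417)

At (-3, -3/2): F = (-14.2500, 34.5000).
Jacobian J = [[5, -2·q], [-2·p·q + 4·p, -p^2]].
At the point, J = [[5.0000, 3.0000], [-21.0000, -9.0000]] (det J = 18.0000).
Solving J·Δ = −F gives Δ = (-1.3750, 7.0417).
Then the next iterate is (p, q)₁ = (-4.3750, 5.5417).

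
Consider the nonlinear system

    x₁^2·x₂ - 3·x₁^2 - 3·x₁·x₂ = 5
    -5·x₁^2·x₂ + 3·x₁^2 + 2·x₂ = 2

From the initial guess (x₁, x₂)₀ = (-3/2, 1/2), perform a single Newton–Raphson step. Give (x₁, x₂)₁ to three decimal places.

At (-3/2, 1/2): F = (-8.375, 0.125).
Jacobian J = [[2·x₁·x₂ - 6·x₁ - 3·x₂, x₁^2 - 3·x₁], [-10·x₁·x₂ + 6·x₁, -5·x₁^2 + 2]].
At the point, J = [[6.000, 6.750], [-1.500, -9.250]] (det J = -45.375).
Solving J·Δ = −F gives Δ = (1.689, -0.260).
Then the next iterate is (x₁, x₂)₁ = (0.189, 0.240).

(0.189, 0.240)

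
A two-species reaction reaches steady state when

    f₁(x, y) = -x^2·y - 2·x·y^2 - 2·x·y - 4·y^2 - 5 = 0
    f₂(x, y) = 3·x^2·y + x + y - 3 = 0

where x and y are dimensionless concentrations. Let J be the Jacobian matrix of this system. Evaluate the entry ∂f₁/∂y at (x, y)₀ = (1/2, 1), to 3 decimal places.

-11.250

∂f₁/∂y = -x^2 - 4·x·y - 2·x - 8·y.
At (1/2, 1) this is -11.250.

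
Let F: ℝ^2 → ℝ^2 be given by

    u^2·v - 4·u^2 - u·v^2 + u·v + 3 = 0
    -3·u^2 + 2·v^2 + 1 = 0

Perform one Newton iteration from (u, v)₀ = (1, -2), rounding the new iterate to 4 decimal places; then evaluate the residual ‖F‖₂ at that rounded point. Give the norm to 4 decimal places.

2.5905

At (1, -2): F = (-9.0000, 6.0000).
Jacobian J = [[2·u·v - 8·u - v^2 + v, u^2 - 2·u·v + u], [-6·u, 4·v]].
At the point, J = [[-18.0000, 6.0000], [-6.0000, -8.0000]] (det J = 180.0000).
Solving J·Δ = −F gives Δ = (-0.2000, 0.9000).
Then the next iterate is (u, v)₁ = (0.8000, -1.1000).
Re-evaluating at (0.8000, -1.1000): F = (-2.1120, 1.5000), so ‖F‖₂ = 2.5905.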